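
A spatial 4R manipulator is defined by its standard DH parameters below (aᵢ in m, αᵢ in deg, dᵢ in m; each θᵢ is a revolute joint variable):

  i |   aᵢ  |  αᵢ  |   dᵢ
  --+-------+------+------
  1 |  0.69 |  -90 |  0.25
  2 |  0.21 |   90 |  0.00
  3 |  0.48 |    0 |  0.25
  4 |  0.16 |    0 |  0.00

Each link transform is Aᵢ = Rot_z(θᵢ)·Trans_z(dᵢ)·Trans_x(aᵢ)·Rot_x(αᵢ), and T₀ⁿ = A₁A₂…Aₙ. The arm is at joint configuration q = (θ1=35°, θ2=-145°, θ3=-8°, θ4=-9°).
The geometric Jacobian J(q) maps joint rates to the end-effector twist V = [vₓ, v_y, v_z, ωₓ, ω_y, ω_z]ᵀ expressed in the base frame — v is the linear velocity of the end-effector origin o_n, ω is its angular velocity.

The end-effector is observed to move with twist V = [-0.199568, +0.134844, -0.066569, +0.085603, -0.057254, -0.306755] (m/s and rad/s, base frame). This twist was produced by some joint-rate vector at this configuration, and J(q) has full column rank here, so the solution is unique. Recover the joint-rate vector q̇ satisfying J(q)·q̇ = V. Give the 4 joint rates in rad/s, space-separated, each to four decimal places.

o_n = [-0.0496, -0.1734, 0.5261]
J₁: ẑ×o_n = [0.1734, -0.0496, 0.0000], ω = ẑ
J2: z=[-0.5736, 0.8192, 0.0000] o=[0.5652, 0.3958, 0.2500] → [0.2261, 0.1583, 0.8301, -0.5736, 0.8192, 0.0000]
J3: z=[-0.4698, -0.3290, -0.8192] o=[0.4243, 0.2971, 0.3705] → [-0.4366, 0.4613, 0.0651, -0.4698, -0.3290, -0.8192]
J4: z=[-0.4698, -0.3290, -0.8192] o=[0.0262, -0.0632, 0.4383] → [-0.1192, 0.1034, 0.0268, -0.4698, -0.3290, -0.8192]
q̇ = J⁺·V = [-0.3600, -0.0960, 0.3880, -0.4530]

-0.3600 -0.0960 0.3880 -0.4530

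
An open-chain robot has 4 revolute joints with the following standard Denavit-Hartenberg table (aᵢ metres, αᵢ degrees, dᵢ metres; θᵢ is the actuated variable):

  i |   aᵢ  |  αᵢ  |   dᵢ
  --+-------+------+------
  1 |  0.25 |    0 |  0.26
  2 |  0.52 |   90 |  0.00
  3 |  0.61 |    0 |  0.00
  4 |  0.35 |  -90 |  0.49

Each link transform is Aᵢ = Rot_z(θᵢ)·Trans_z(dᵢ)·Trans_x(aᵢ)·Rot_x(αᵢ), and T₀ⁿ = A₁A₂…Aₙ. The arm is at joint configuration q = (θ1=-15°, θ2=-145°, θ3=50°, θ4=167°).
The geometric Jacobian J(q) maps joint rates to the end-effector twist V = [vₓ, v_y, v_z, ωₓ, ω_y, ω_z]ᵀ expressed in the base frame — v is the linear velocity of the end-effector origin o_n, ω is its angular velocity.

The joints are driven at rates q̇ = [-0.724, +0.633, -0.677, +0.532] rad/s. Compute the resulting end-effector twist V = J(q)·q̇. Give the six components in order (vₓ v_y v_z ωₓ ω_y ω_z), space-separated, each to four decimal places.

o_n = [-0.5205, 0.1794, 0.5167]
J₁: ẑ×o_n = [-0.1794, -0.5205, 0.0000], ω = ẑ
J2: z=[0.0000, 0.0000, 1.0000] o=[0.2415, -0.0647, 0.2600] → [-0.2441, -0.7620, 0.0000, 0.0000, 0.0000, 1.0000]
J3: z=[-0.3420, 0.9397, 0.0000] o=[-0.2472, -0.2426, 0.2600] → [0.2412, 0.0878, 0.1126, -0.3420, 0.9397, 0.0000]
J4: z=[-0.3420, 0.9397, 0.0000] o=[-0.6156, -0.3767, 0.7273] → [-0.1979, -0.0720, -0.2795, -0.3420, 0.9397, 0.0000]
V = J·q̇ = [-0.2932, -0.2032, -0.2249, 0.0496, -0.1363, -0.0910]

-0.2932 -0.2032 -0.2249 0.0496 -0.1363 -0.0910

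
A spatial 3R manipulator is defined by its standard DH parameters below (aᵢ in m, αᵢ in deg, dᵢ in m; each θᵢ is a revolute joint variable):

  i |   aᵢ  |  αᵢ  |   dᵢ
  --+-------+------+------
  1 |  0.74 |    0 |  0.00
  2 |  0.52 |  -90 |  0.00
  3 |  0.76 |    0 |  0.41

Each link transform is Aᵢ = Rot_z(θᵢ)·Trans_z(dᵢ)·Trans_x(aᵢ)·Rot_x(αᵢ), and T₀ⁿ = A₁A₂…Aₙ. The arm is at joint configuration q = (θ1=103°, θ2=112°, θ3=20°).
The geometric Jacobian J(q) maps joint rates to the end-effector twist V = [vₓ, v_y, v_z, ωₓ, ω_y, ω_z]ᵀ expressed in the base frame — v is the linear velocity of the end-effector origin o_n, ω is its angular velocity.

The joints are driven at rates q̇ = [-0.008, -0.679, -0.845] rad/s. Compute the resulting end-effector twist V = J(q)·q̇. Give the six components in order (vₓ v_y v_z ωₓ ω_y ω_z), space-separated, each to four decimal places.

-0.8912 0.4083 0.6035 -0.4847 0.6922 -0.6870

o_n = [-0.9423, -0.3227, -0.2599]
J₁: ẑ×o_n = [0.3227, -0.9423, 0.0000], ω = ẑ
J2: z=[0.0000, 0.0000, 1.0000] o=[-0.1665, 0.7210, 0.0000] → [1.0437, -0.7758, 0.0000, 0.0000, 0.0000, 1.0000]
J3: z=[0.5736, -0.8192, 0.0000] o=[-0.5924, 0.4228, 0.0000] → [0.2129, 0.1491, -0.7142, 0.5736, -0.8192, 0.0000]
V = J·q̇ = [-0.8912, 0.4083, 0.6035, -0.4847, 0.6922, -0.6870]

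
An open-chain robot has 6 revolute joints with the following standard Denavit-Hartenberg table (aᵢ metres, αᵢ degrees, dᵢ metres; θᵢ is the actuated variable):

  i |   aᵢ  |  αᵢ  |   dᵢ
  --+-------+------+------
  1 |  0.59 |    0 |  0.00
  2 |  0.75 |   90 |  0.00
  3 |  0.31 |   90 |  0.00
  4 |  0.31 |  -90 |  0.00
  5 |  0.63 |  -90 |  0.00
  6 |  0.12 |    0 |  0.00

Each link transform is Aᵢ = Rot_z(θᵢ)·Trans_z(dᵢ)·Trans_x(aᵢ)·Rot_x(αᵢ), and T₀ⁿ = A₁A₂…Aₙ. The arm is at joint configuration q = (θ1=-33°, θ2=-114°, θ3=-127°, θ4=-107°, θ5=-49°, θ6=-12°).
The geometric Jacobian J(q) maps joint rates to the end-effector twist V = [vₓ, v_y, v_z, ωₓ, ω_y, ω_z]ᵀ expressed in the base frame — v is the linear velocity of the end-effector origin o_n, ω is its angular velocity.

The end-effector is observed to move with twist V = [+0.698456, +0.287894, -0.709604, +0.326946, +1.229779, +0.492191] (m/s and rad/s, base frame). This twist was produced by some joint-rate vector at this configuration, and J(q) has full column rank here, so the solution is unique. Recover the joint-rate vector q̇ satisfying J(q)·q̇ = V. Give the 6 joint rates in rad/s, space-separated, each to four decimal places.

0.5180 -0.3750 0.4990 0.5960 0.1730 -0.5610

o_n = [0.7148, -1.0997, 0.2597]
J₁: ẑ×o_n = [1.0997, 0.7148, -0.0000], ω = ẑ
J2: z=[0.0000, 0.0000, 1.0000] o=[0.4948, -0.3213, 0.0000] → [0.7784, 0.2200, -0.0000, 0.0000, 0.0000, 1.0000]
J3: z=[-0.5446, 0.8387, 0.0000] o=[-0.1342, -0.7298, 0.0000] → [0.2178, 0.1414, -0.5106, -0.5446, 0.8387, 0.0000]
J4: z=[0.6698, 0.4350, 0.6018] o=[0.0223, -0.6282, -0.2476] → [0.5044, 0.0770, -0.6171, 0.6698, 0.4350, 0.6018]
J5: z=[0.6419, 0.0682, -0.7637] o=[0.1380, -0.9065, -0.1752] → [-0.1179, -0.7197, -0.1634, 0.6419, 0.0682, -0.7637]
J6: z=[-0.1577, -0.9630, -0.2186] o=[0.6107, -1.0708, 0.2075] → [-0.0566, -0.0145, 0.1048, -0.1577, -0.9630, -0.2186]
q̇ = J⁺·V = [0.5180, -0.3750, 0.4990, 0.5960, 0.1730, -0.5610]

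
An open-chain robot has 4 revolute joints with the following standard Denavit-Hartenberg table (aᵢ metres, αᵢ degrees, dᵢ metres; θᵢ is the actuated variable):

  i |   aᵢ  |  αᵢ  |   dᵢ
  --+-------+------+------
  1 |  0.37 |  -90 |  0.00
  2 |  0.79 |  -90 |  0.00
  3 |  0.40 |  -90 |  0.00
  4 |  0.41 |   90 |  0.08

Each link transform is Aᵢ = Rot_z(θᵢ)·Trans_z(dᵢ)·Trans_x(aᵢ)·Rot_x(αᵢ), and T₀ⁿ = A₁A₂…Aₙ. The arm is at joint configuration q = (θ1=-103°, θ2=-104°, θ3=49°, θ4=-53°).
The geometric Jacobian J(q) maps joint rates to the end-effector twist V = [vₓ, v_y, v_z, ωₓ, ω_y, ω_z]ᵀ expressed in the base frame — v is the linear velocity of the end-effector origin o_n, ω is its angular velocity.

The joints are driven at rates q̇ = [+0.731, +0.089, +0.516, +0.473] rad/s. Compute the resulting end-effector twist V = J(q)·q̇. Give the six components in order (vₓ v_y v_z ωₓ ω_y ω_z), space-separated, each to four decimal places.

o_n = [-0.6186, -0.2765, 1.1989]
J₁: ẑ×o_n = [0.2765, -0.6186, 0.0000], ω = ẑ
J2: z=[0.9744, -0.2250, 0.0000] o=[-0.0832, -0.3605, 0.0000] → [-0.2697, -1.1681, -0.0386, 0.9744, -0.2250, 0.0000]
J3: z=[-0.2183, -0.9454, 0.2419] o=[-0.0402, -0.1743, 0.7665] → [-0.3840, -0.0456, -0.5245, -0.2183, -0.9454, 0.2419]
J4: z=[-0.6803, -0.0303, -0.7323] o=[-0.3201, -0.0445, 1.0212] → [-0.1752, 0.3395, 0.1487, -0.6803, -0.0303, -0.7323]
V = J·q̇ = [-0.1029, -0.4191, -0.2037, -0.3477, -0.5222, 0.5095]

-0.1029 -0.4191 -0.2037 -0.3477 -0.5222 0.5095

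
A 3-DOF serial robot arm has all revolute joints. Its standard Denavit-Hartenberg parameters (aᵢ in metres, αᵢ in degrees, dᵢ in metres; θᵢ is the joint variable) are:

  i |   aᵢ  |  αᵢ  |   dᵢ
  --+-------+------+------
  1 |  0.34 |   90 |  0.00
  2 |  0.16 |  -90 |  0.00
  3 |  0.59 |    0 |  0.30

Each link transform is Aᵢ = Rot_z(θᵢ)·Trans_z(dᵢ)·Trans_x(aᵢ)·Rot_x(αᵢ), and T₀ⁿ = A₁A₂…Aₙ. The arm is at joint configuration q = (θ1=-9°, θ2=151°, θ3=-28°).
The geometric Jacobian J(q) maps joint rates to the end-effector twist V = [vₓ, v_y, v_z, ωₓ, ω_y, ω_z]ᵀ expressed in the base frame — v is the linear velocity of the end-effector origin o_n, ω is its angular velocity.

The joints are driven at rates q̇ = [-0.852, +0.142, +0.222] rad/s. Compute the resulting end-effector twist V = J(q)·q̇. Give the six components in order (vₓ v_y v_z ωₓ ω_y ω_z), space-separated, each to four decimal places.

-0.2242 0.4985 -0.0754 -0.1285 -0.1234 -1.0462

o_n = [-0.4394, -0.2108, 0.0677]
J₁: ẑ×o_n = [0.2108, -0.4394, 0.0000], ω = ẑ
J2: z=[-0.1564, -0.9877, 0.0000] o=[0.3358, -0.0532, 0.0000] → [-0.0669, 0.0106, -0.7410, -0.1564, -0.9877, 0.0000]
J3: z=[-0.4788, 0.0758, -0.8746] o=[0.1976, -0.0313, 0.0776] → [-0.1578, 0.5524, 0.1343, -0.4788, 0.0758, -0.8746]
V = J·q̇ = [-0.2242, 0.4985, -0.0754, -0.1285, -0.1234, -1.0462]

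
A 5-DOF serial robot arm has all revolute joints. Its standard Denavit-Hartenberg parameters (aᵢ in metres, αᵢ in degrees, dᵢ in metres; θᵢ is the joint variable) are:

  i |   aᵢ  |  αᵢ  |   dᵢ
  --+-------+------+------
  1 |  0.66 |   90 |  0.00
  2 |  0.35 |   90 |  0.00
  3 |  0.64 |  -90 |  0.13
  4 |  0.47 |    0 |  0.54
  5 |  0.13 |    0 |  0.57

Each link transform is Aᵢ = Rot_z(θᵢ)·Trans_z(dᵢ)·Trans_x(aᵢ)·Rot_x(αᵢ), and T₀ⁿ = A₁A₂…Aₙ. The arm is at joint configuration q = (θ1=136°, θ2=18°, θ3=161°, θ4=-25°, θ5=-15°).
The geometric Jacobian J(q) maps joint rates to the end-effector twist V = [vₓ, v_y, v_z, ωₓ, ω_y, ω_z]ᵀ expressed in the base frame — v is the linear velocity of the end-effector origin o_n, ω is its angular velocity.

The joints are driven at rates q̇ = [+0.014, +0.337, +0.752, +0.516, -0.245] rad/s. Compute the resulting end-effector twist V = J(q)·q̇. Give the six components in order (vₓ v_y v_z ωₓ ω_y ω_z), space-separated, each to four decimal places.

-1.1141 -0.3920 0.0399 -0.0507 0.1612 -0.7285

o_n = [-0.2701, -0.6706, -0.7361]
J₁: ẑ×o_n = [0.6706, -0.2701, 0.0000], ω = ẑ
J2: z=[0.6947, 0.7193, 0.0000] o=[-0.4748, 0.4585, 0.0000] → [-0.5295, 0.5113, -0.9316, 0.6947, 0.7193, 0.0000]
J3: z=[-0.2223, 0.2147, -0.9511] o=[-0.7142, 0.6897, 0.1082] → [-1.4750, -0.6100, 0.2071, -0.2223, 0.2147, -0.9511]
J4: z=[-0.4341, -0.8952, -0.1006] o=[-0.1844, 0.4677, -0.2025] → [0.3632, -0.2230, 0.4174, -0.4341, -0.8952, -0.1006]
J5: z=[-0.4341, -0.8952, -0.1006] o=[-0.0911, -0.1394, -0.5702] → [0.0951, -0.0540, 0.0703, -0.4341, -0.8952, -0.1006]
V = J·q̇ = [-1.1141, -0.3920, 0.0399, -0.0507, 0.1612, -0.7285]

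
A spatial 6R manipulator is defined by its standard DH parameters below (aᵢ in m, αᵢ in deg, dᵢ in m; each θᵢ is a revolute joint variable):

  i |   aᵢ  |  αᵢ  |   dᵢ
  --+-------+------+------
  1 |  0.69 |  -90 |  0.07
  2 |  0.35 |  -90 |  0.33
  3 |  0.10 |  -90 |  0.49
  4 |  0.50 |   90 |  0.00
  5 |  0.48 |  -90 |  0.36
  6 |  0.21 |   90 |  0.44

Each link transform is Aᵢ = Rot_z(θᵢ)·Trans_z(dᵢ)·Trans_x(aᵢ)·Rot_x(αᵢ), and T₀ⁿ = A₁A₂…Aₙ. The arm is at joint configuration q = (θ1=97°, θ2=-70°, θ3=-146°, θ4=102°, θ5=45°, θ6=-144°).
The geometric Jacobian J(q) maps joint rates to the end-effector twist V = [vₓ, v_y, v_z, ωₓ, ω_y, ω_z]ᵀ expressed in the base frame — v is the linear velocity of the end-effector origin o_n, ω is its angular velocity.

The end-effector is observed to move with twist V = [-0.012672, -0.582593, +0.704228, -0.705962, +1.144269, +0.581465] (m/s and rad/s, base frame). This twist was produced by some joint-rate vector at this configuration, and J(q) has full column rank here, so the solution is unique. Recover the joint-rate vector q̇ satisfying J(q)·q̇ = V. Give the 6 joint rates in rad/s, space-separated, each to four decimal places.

0.1530 -0.5500 0.3500 0.7550 -0.1930 0.8840

o_n = [-1.1279, 0.6309, 0.3008]
J₁: ẑ×o_n = [-0.6309, -1.1279, 0.0000], ω = ẑ
J2: z=[-0.9925, -0.1219, 0.0000] o=[-0.0841, 0.6849, 0.0700] → [-0.0281, 0.2290, -0.0736, -0.9925, -0.1219, 0.0000]
J3: z=[-0.1145, 0.9327, -0.3420] o=[-0.4262, 0.7635, 0.3989] → [-0.1369, 0.2288, 0.6696, -0.1145, 0.9327, -0.3420]
J4: z=[-0.8462, 0.0888, 0.5255] o=[-0.5344, 1.1855, 0.1534] → [0.3045, -0.1872, 0.5220, -0.8462, 0.0888, 0.5255]
J5: z=[-0.4853, -0.5359, -0.6909] o=[-0.4243, 0.7657, 0.4017] → [-0.0391, 0.4372, -0.3116, -0.4853, -0.5359, -0.6909]
J6: z=[-0.7541, 0.6565, 0.0205] o=[-0.8114, 0.3180, 0.4998] → [-0.1371, -0.1566, -0.0282, -0.7541, 0.6565, 0.0205]
q̇ = J⁺·V = [0.1530, -0.5500, 0.3500, 0.7550, -0.1930, 0.8840]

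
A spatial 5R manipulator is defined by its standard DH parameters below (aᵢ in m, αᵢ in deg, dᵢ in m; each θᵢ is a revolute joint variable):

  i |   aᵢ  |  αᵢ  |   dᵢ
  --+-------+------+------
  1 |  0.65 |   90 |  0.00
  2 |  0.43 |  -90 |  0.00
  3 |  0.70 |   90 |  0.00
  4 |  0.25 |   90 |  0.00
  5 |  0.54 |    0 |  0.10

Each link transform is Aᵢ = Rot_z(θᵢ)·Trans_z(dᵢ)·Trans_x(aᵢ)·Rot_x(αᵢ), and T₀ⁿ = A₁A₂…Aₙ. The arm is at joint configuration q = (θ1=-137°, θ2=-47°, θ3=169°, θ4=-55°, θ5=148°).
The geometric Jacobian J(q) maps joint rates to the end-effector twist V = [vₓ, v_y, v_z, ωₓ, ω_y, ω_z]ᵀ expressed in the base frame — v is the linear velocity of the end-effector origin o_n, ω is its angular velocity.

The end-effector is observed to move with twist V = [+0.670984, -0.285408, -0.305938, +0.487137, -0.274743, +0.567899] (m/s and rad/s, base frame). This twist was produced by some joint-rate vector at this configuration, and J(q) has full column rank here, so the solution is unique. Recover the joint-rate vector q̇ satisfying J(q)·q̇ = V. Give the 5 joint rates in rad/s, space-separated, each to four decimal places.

o_n = [-0.2768, -0.7724, 0.0807]
J₁: ẑ×o_n = [0.7724, -0.2768, 0.0000], ω = ẑ
J2: z=[-0.6820, 0.7314, 0.0000] o=[-0.4754, -0.4433, 0.0000] → [0.0591, 0.0551, 0.0792, -0.6820, 0.7314, 0.0000]
J3: z=[-0.5349, -0.4988, 0.6820] o=[-0.6899, -0.6433, -0.3145] → [-0.1091, 0.4931, 0.2750, -0.5349, -0.4988, 0.6820]
J4: z=[0.5743, -0.8067, -0.1395] o=[-0.2560, -0.4214, 0.1881] → [0.0376, 0.0645, -0.2183, 0.5743, -0.8067, -0.1395]
J5: z=[-0.2009, 0.0264, -0.9793] o=[-0.0576, -0.2738, 0.1513] → [-0.4901, 0.2005, 0.1059, -0.2009, 0.0264, -0.9793]
q̇ = J⁺·V = [0.4330, 0.4660, -0.3120, 0.9400, -0.4890]

0.4330 0.4660 -0.3120 0.9400 -0.4890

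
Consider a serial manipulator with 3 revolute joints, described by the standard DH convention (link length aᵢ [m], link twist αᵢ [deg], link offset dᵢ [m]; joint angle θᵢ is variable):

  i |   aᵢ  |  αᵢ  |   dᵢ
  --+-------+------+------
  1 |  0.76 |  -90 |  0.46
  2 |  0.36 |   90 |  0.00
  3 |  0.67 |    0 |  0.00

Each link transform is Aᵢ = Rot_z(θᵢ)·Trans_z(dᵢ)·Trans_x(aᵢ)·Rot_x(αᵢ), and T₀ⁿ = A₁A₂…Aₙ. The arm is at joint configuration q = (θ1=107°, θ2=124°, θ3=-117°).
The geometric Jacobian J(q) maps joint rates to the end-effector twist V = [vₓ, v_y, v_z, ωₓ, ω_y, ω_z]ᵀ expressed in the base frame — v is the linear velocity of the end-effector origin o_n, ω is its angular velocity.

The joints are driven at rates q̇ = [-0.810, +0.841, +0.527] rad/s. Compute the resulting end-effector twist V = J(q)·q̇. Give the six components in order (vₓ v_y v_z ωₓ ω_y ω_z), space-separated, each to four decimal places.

o_n = [0.3578, 0.8715, 0.4137]
J₁: ẑ×o_n = [-0.8715, 0.3578, 0.0000], ω = ẑ
J2: z=[-0.9563, -0.2924, 0.0000] o=[-0.2222, 0.7268, 0.4600] → [0.0135, -0.0443, 0.0312, -0.9563, -0.2924, 0.0000]
J3: z=[-0.2424, 0.7928, -0.5592] o=[-0.1633, 0.5343, 0.1615] → [0.3885, -0.2303, -0.4949, -0.2424, 0.7928, -0.5592]
V = J·q̇ = [0.9220, -0.4484, -0.2346, -0.9320, 0.1719, -1.1047]

0.9220 -0.4484 -0.2346 -0.9320 0.1719 -1.1047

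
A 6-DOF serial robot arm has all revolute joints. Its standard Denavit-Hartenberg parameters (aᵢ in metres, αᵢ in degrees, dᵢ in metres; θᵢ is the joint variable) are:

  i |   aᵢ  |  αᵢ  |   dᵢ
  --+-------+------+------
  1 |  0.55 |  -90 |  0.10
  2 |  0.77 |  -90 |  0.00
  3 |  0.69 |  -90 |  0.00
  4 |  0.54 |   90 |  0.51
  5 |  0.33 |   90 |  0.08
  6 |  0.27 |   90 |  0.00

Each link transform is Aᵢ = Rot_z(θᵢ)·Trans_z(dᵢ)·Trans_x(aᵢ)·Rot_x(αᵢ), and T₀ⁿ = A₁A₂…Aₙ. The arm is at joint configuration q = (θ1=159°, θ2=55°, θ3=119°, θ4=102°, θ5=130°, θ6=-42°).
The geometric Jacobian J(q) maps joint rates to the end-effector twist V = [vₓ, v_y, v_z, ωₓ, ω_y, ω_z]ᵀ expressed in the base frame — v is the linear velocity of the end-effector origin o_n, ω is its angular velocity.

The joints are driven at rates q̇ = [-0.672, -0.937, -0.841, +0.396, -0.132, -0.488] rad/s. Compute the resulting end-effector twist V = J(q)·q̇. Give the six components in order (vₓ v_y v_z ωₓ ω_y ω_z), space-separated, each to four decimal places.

0.6162 0.9370 -0.1246 -0.0119 0.9173 -0.3765

o_n = [-0.4733, 0.2212, 0.4440]
J₁: ẑ×o_n = [-0.2212, -0.4733, 0.0000], ω = ẑ
J2: z=[-0.3584, -0.9336, 0.0000] o=[-0.5135, 0.1971, 0.1000] → [-0.3211, 0.1233, 0.0289, -0.3584, -0.9336, 0.0000]
J3: z=[0.7647, -0.2936, -0.5736] o=[-0.9258, 0.3554, -0.5307] → [-0.3631, -1.0049, 0.0302, 0.7647, -0.2936, -0.5736]
J4: z=[0.2946, -0.6324, 0.7164] o=[-0.5304, 0.8500, -0.2567] → [0.0074, -0.1655, -0.1492, 0.2946, -0.6324, 0.7164]
J5: z=[0.4015, 0.7622, 0.5077] o=[-0.8484, 0.6021, 0.3670] → [0.2520, 0.1596, -0.4389, 0.4015, 0.7622, 0.5077]
J6: z=[-0.4749, -0.3007, 0.8271] o=[-0.5579, 0.4739, 0.4873] → [0.2220, 0.0494, 0.1455, -0.4749, -0.3007, 0.8271]
V = J·q̇ = [0.6162, 0.9370, -0.1246, -0.0119, 0.9173, -0.3765]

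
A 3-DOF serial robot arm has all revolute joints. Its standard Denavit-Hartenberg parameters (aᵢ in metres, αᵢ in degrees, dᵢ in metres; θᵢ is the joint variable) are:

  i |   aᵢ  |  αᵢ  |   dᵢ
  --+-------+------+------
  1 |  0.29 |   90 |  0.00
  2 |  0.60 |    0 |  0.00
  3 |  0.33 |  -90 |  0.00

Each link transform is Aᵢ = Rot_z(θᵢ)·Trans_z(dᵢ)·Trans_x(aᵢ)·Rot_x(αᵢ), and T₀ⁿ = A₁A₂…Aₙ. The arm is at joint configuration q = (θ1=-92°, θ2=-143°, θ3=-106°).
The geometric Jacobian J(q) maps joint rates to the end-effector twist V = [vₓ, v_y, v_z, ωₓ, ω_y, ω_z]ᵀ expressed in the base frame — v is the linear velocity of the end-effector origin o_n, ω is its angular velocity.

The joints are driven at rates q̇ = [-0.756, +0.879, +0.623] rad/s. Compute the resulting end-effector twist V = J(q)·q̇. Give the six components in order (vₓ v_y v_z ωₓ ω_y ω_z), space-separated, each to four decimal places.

0.2374 0.1371 -0.5988 -1.5011 0.0524 -0.7560

o_n = [0.0107, 0.3073, -0.0530]
J₁: ẑ×o_n = [-0.3073, 0.0107, 0.0000], ω = ẑ
J2: z=[-0.9994, 0.0349, 0.0000] o=[-0.0101, -0.2898, 0.0000] → [-0.0018, -0.0530, -0.5974, -0.9994, 0.0349, 0.0000]
J3: z=[-0.9994, 0.0349, 0.0000] o=[0.0066, 0.1891, -0.3611] → [0.0108, 0.3079, -0.1183, -0.9994, 0.0349, 0.0000]
V = J·q̇ = [0.2374, 0.1371, -0.5988, -1.5011, 0.0524, -0.7560]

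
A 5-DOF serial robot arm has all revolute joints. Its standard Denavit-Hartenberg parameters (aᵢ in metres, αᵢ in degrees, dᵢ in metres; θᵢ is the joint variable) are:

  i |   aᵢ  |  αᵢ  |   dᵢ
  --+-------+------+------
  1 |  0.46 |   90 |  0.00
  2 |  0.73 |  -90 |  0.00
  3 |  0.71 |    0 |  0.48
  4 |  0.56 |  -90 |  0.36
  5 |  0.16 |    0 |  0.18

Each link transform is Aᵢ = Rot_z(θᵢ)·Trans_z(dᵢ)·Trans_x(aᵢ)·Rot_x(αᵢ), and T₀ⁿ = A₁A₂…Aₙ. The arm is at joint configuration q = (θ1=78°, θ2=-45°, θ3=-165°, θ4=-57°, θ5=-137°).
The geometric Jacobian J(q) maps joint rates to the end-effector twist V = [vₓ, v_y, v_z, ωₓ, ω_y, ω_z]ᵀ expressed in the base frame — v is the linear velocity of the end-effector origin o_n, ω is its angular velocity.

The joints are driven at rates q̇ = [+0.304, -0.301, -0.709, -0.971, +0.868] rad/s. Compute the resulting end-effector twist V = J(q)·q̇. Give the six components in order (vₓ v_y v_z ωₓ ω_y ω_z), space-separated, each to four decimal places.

o_n = [0.1962, 0.8216, 0.9578]
J₁: ẑ×o_n = [-0.8216, 0.1962, 0.0000], ω = ẑ
J2: z=[0.9781, -0.2079, 0.0000] o=[0.0956, 0.4499, 0.0000] → [-0.1991, -0.9369, 0.3844, 0.9781, -0.2079, 0.0000]
J3: z=[0.1470, 0.6917, 0.7071] o=[0.2030, 0.9549, -0.5162] → [1.1137, -0.2215, -0.0149, 0.1470, 0.6917, 0.7071]
J4: z=[0.1470, 0.6917, 0.7071] o=[0.3524, 0.7743, 0.3082] → [0.4159, -0.2060, 0.1150, 0.1470, 0.6917, 0.7071]
J5: z=[0.6285, -0.6173, 0.4731] o=[-0.0223, 0.8134, 0.8570] → [-0.0661, 0.0400, 0.1401, 0.6285, -0.6173, 0.4731]
V = J·q̇ = [-1.4407, 0.7334, -0.0952, 0.0042, -1.6352, -0.4732]

-1.4407 0.7334 -0.0952 0.0042 -1.6352 -0.4732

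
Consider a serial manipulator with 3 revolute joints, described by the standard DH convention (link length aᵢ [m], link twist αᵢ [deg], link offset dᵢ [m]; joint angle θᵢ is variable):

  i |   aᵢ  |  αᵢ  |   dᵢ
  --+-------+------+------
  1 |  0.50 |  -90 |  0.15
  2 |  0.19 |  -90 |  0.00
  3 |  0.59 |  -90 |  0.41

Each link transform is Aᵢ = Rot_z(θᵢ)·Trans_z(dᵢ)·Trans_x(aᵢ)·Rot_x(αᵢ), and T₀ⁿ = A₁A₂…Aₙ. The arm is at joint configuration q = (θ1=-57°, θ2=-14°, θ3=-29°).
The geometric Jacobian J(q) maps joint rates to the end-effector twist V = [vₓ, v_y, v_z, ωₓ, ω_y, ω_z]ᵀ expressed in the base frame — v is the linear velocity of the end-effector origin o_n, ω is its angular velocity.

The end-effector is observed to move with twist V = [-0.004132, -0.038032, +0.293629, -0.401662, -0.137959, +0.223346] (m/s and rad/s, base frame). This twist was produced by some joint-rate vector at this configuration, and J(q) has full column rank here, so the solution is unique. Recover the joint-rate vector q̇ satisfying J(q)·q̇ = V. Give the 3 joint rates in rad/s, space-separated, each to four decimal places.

o_n = [0.9393, -0.9213, -0.0770]
J₁: ẑ×o_n = [0.9213, 0.9393, -0.0000], ω = ẑ
J2: z=[0.8387, 0.5446, 0.0000] o=[0.2723, -0.4193, 0.1500] → [-0.1236, 0.1904, -0.7842, 0.8387, 0.5446, 0.0000]
J3: z=[0.1318, -0.2029, -0.9703] o=[0.3727, -0.5739, 0.1960] → [-0.2816, -0.5138, 0.0692, 0.1318, -0.2029, -0.9703]
q̇ = J⁺·V = [-0.1900, -0.4120, -0.4260]

-0.1900 -0.4120 -0.4260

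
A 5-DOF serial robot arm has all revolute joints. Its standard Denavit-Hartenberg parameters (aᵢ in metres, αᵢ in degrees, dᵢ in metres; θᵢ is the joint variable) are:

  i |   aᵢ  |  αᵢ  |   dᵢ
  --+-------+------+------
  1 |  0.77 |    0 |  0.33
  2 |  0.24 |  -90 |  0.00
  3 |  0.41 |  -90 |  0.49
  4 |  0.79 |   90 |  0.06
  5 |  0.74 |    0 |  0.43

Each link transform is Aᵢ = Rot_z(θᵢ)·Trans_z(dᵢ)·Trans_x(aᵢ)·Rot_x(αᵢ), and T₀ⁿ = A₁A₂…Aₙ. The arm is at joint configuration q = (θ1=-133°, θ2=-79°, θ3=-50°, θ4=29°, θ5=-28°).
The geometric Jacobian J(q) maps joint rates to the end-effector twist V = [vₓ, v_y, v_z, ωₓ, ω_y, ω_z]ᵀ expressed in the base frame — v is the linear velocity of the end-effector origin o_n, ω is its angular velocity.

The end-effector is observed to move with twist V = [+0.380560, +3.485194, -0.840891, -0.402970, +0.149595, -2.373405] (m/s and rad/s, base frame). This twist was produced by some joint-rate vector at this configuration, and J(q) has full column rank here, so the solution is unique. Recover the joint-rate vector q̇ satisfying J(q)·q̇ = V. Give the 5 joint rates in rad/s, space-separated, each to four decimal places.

o_n = [-1.6554, -0.0530, 1.9556]
J₁: ẑ×o_n = [0.0530, -1.6554, 0.0000], ω = ẑ
J2: z=[0.0000, 0.0000, 1.0000] o=[-0.5251, -0.5631, 0.3300] → [-0.5101, -1.1302, 0.0000, 0.0000, 0.0000, 1.0000]
J3: z=[-0.5299, -0.8480, 0.0000] o=[-0.7287, -0.4360, 0.3300] → [-1.3786, 0.8614, -0.9888, -0.5299, -0.8480, 0.0000]
J4: z=[-0.6496, 0.4059, -0.6428] o=[-1.2118, -0.7118, 0.6441] → [0.9559, 1.1371, -0.2480, -0.6496, 0.4059, -0.6428]
J5: z=[-0.7278, -0.5766, 0.3714] o=[-1.4245, -0.1273, 1.1348] → [-0.5008, 0.5116, -0.1872, -0.7278, -0.5766, 0.3714]
q̇ = J⁺·V = [-0.9730, -0.5440, 0.7820, 0.8730, -0.7950]

-0.9730 -0.5440 0.7820 0.8730 -0.7950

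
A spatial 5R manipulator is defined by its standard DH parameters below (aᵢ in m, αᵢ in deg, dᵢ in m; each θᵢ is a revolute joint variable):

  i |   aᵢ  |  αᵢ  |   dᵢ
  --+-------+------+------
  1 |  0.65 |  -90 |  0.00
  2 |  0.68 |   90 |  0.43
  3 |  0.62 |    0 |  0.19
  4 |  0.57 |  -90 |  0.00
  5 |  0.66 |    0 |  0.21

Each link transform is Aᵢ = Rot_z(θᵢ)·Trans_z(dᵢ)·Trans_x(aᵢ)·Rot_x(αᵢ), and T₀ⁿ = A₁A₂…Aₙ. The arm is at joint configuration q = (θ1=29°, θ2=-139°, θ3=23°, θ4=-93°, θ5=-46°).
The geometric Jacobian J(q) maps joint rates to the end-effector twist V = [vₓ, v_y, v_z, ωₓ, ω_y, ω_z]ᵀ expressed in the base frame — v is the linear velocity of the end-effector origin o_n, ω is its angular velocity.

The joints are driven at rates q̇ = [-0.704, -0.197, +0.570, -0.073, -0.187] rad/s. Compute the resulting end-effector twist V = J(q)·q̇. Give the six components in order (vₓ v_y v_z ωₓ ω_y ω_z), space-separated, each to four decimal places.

-1.2065 1.0318 -0.2370 -0.0427 -0.3220 -1.1944

o_n = [-0.8932, -0.7493, 0.6791]
J₁: ẑ×o_n = [0.7493, -0.8932, 0.0000], ω = ẑ
J2: z=[-0.4848, 0.8746, 0.0000] o=[0.5685, 0.3151, 0.0000] → [0.5939, 0.3292, 1.7945, -0.4848, 0.8746, 0.0000]
J3: z=[-0.5738, -0.3181, -0.7547] o=[-0.0888, 0.4424, 0.4461] → [-0.9735, 0.7407, 0.4280, -0.5738, -0.3181, -0.7547]
J4: z=[-0.5738, -0.3181, -0.7547] o=[-0.6920, 0.3850, 0.6771] → [-0.8567, 0.1529, 0.5869, -0.5738, -0.3181, -0.7547]
J5: z=[-0.7861, -0.0447, 0.6165] o=[-0.5610, -0.1548, 0.8050] → [0.3722, -0.3038, 0.4525, -0.7861, -0.0447, 0.6165]
V = J·q̇ = [-1.2065, 1.0318, -0.2370, -0.0427, -0.3220, -1.1944]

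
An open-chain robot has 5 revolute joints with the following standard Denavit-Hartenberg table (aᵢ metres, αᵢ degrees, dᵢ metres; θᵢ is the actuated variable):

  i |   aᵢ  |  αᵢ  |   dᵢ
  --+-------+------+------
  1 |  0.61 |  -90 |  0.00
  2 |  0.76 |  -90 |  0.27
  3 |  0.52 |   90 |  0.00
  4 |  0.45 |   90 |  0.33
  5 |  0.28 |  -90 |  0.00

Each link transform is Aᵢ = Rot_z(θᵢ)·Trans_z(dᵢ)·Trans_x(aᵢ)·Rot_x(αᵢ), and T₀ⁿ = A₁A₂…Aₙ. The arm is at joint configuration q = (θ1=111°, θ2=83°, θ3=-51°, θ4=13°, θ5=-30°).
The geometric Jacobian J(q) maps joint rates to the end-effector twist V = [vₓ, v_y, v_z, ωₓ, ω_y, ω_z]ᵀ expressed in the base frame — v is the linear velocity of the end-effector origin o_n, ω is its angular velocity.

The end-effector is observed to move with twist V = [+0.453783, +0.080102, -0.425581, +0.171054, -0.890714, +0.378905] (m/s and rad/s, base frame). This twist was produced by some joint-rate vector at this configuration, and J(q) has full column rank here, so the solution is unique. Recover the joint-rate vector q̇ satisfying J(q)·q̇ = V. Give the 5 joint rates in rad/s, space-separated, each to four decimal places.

o_n = [-1.4533, 0.1080, -1.3730]
J₁: ẑ×o_n = [-0.1080, -1.4533, 0.0000], ω = ẑ
J2: z=[-0.9336, -0.3584, 0.0000] o=[-0.2186, 0.5695, 0.0000] → [0.4921, -1.2818, -0.0116, -0.9336, -0.3584, 0.0000]
J3: z=[0.3557, -0.9266, -0.1219] o=[-0.5039, 0.5592, -0.7543] → [0.5183, 0.3358, -1.0402, 0.3557, -0.9266, -0.1219]
J4: z=[-0.5536, -0.3139, 0.7714] o=[-0.8954, 0.4516, -1.0791] → [0.3573, -0.5930, 0.0151, -0.5536, -0.3139, 0.7714]
J5: z=[-0.5160, 0.8563, -0.0218] o=[-1.3723, 0.1635, -1.1108] → [-0.2258, -0.1335, 0.0980, -0.5160, 0.8563, -0.0218]
q̇ = J⁺·V = [-0.0500, -0.1370, 0.3750, 0.6020, -0.4710]

-0.0500 -0.1370 0.3750 0.6020 -0.4710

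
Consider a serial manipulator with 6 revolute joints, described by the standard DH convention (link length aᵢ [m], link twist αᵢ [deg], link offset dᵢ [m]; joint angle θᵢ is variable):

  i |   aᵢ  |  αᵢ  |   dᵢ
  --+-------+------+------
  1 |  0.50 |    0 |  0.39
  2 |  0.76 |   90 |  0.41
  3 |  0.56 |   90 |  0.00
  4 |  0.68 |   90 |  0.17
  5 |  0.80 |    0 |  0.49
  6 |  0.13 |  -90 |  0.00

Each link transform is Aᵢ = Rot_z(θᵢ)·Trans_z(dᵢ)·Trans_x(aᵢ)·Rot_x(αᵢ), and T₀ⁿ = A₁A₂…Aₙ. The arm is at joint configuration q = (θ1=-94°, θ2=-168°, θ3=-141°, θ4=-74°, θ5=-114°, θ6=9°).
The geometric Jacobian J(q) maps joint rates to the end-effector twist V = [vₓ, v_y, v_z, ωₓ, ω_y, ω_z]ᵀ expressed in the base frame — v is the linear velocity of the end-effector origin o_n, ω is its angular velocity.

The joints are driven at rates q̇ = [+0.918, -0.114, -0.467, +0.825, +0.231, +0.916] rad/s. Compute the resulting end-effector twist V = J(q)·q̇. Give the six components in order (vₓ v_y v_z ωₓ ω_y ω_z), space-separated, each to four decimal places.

o_n = [-0.6209, 0.4833, 0.1549]
J₁: ẑ×o_n = [-0.4833, -0.6209, 0.0000], ω = ẑ
J2: z=[0.0000, 0.0000, 1.0000] o=[-0.0349, -0.4988, 0.3900] → [-0.9821, -0.5860, 0.0000, 0.0000, 0.0000, 1.0000]
J3: z=[0.9903, 0.1392, 0.0000] o=[-0.1406, 0.2538, 0.8000] → [-0.0898, 0.6388, 0.2941, 0.9903, 0.1392, 0.0000]
J4: z=[0.0876, -0.6232, 0.7771] o=[-0.0801, -0.1771, 0.4476] → [-0.3308, -0.3946, -0.2792, 0.0876, -0.6232, 0.7771]
J5: z=[-0.3769, 0.7014, 0.6049] o=[-0.6922, -0.5183, 0.4617] → [-0.8211, -0.0725, -0.4276, -0.3769, 0.7014, 0.6049]
J6: z=[-0.3769, 0.7014, 0.6049] o=[-0.6409, 0.3934, 0.2466] → [-0.1187, -0.0225, -0.0479, -0.3769, 0.7014, 0.6049]
V = J·q̇ = [-0.8612, -1.1644, -0.5103, -0.8225, 0.2254, 2.1390]

-0.8612 -1.1644 -0.5103 -0.8225 0.2254 2.1390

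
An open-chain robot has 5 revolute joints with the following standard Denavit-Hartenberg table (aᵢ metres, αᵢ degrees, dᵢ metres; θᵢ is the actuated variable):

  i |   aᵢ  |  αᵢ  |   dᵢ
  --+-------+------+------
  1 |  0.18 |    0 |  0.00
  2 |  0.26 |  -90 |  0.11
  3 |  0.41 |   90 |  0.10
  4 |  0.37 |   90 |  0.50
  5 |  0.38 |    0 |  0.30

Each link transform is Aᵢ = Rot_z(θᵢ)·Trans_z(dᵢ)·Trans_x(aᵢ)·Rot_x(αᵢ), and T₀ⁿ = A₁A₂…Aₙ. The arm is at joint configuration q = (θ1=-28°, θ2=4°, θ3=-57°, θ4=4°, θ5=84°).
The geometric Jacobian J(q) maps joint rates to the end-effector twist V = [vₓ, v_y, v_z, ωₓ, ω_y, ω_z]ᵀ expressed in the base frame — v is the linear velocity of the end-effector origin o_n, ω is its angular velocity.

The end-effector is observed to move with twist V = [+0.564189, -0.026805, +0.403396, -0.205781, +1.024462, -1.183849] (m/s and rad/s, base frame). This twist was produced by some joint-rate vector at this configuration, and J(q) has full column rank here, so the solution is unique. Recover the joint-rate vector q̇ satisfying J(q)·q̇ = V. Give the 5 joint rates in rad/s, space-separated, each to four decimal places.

o_n = [0.0722, -0.2327, 1.2923]
J₁: ẑ×o_n = [0.2327, 0.0722, -0.0000], ω = ẑ
J2: z=[0.0000, 0.0000, 1.0000] o=[0.1589, -0.0845, 0.0000] → [0.1482, -0.0868, 0.0000, 0.0000, 0.0000, 1.0000]
J3: z=[0.4067, 0.9135, 0.0000] o=[0.3965, -0.1903, 0.1100] → [1.0801, -0.4809, 0.2790, 0.4067, 0.9135, 0.0000]
J4: z=[-0.7662, 0.3411, 0.5446] o=[0.6411, -0.1897, 0.4539] → [0.3094, 0.3325, 0.2270, -0.7662, 0.3411, 0.5446]
J5: z=[-0.3710, -0.9268, 0.0585] o=[0.4522, -0.0774, 1.0357] → [-0.2287, 0.0730, -0.2945, -0.3710, -0.9268, 0.0585]
q̇ = J⁺·V = [-0.7600, -0.7890, 0.5220, 0.7060, -0.3310]

-0.7600 -0.7890 0.5220 0.7060 -0.3310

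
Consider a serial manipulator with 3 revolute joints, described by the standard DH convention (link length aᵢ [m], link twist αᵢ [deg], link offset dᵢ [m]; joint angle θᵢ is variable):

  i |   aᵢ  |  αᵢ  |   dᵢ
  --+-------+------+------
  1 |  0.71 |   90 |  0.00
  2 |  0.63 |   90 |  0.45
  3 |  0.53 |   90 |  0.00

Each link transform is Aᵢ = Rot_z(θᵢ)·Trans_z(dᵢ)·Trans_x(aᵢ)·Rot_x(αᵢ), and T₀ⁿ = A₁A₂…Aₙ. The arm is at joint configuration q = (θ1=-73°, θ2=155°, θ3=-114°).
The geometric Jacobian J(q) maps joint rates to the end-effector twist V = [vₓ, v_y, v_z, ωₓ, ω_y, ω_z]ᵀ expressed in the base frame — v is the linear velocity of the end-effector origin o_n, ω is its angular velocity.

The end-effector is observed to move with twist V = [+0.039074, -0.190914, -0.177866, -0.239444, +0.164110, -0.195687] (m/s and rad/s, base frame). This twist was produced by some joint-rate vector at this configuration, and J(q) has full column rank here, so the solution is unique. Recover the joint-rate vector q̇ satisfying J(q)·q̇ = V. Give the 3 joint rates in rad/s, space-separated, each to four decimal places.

o_n = [0.1305, -0.3098, 0.1751]
J₁: ẑ×o_n = [0.3098, 0.1305, -0.0000], ω = ẑ
J2: z=[-0.9563, -0.2924, 0.0000] o=[0.2076, -0.6790, 0.0000] → [-0.0512, 0.1675, -0.3756, -0.9563, -0.2924, 0.0000]
J3: z=[0.1236, -0.4042, 0.9063] o=[-0.3897, -0.2645, 0.2662] → [0.0779, 0.4827, 0.2046, 0.1236, -0.4042, 0.9063]
q̇ = J⁺·V = [0.2910, 0.1810, -0.5370]

0.2910 0.1810 -0.5370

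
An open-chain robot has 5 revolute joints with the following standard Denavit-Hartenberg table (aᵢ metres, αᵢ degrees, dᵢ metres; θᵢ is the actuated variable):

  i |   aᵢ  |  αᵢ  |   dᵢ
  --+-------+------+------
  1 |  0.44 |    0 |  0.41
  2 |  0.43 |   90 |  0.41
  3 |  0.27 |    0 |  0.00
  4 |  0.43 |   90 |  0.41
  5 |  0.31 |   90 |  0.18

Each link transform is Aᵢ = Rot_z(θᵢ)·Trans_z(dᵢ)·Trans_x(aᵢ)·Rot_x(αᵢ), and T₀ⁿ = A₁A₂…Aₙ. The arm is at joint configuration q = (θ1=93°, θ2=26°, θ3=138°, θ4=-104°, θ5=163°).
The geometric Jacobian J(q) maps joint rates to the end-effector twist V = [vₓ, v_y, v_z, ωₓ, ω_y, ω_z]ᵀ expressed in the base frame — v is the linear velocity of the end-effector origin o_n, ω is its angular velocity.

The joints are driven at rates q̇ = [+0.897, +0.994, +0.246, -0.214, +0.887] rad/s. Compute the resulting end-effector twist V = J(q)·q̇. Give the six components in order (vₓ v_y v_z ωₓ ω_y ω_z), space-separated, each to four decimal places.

-1.7593 0.1807 -0.0876 -0.2125 0.4493 1.1556

o_n = [0.2012, 1.0676, 0.9261]
J₁: ẑ×o_n = [-1.0676, 0.2012, 0.0000], ω = ẑ
J2: z=[0.0000, 0.0000, 1.0000] o=[-0.0230, 0.4394, 0.4100] → [-0.6282, 0.2242, 0.0000, 0.0000, 0.0000, 1.0000]
J3: z=[0.8746, 0.4848, 0.0000] o=[-0.2315, 0.8155, 0.8200] → [0.0514, -0.0928, 0.0107, 0.8746, 0.4848, 0.0000]
J4: z=[0.8746, 0.4848, 0.0000] o=[-0.1342, 0.6400, 1.0007] → [-0.0361, 0.0652, 0.2114, 0.8746, 0.4848, 0.0000]
J5: z=[-0.2711, 0.4891, -0.8290] o=[0.0515, 1.1506, 1.2411] → [-0.2229, -0.2094, -0.0507, -0.2711, 0.4891, -0.8290]
V = J·q̇ = [-1.7593, 0.1807, -0.0876, -0.2125, 0.4493, 1.1556]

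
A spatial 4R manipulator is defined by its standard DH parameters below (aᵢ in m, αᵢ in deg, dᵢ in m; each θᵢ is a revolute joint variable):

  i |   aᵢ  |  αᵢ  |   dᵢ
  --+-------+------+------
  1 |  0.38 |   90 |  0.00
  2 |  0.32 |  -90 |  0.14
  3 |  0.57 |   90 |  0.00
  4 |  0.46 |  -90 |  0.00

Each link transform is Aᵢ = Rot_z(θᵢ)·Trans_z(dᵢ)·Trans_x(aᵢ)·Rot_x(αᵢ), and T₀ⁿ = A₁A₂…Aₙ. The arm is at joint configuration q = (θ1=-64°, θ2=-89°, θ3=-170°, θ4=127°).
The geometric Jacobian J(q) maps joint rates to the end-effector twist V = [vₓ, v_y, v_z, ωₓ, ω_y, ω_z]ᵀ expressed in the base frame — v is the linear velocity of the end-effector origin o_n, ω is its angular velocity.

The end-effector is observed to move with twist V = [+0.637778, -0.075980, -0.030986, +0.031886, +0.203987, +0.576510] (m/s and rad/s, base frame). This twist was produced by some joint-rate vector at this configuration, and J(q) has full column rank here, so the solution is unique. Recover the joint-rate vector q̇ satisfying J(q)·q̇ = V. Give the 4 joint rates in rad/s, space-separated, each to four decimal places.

o_n = [0.1563, -0.7559, -0.0249]
J₁: ẑ×o_n = [0.7559, 0.1563, -0.0000], ω = ẑ
J2: z=[-0.8988, -0.4384, 0.0000] o=[0.1666, -0.3415, 0.0000] → [0.0109, -0.0224, 0.3679, -0.8988, -0.4384, 0.0000]
J3: z=[0.4383, -0.8987, 0.0175] o=[0.0432, -0.4079, -0.3200] → [-0.2591, -0.1274, -0.0509, 0.4383, -0.8987, 0.0175]
J4: z=[0.8838, 0.4344, 0.1736] o=[-0.0501, -0.4425, 0.2413] → [-0.0612, 0.2711, -0.3666, 0.8838, 0.4344, 0.1736]
q̇ = J⁺·V = [0.7290, -0.9660, -0.1720, -0.8610]

0.7290 -0.9660 -0.1720 -0.8610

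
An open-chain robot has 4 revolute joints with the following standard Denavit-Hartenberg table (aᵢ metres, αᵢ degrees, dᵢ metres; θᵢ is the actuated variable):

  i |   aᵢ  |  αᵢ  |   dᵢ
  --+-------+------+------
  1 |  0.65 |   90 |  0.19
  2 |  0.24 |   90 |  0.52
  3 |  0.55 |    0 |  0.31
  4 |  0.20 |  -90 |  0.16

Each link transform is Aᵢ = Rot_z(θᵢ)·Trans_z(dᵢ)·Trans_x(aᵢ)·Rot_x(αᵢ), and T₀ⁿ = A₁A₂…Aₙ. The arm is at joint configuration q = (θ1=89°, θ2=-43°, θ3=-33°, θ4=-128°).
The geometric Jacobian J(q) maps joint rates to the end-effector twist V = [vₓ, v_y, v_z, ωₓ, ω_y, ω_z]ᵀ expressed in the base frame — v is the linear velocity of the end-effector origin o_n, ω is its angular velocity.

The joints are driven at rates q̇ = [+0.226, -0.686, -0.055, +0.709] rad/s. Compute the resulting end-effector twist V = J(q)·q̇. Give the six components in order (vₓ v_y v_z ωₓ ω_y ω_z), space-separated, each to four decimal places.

-0.3155 -0.4158 -0.0549 -0.6937 -0.4340 -0.2523

o_n = [0.1676, 0.7012, -0.5030]
J₁: ẑ×o_n = [-0.7012, 0.1676, 0.0000], ω = ẑ
J2: z=[0.9998, -0.0175, 0.0000] o=[0.0113, 0.6499, 0.1900] → [0.0121, 0.6929, 0.0540, 0.9998, -0.0175, 0.0000]
J3: z=[-0.0119, -0.6819, -0.7314] o=[0.5343, 0.8163, 0.0263] → [0.2768, 0.2619, -0.2487, -0.0119, -0.6819, -0.7314]
J4: z=[-0.0119, -0.6819, -0.7314] o=[0.2370, 0.9475, -0.5150] → [-0.1882, 0.0509, -0.0444, -0.0119, -0.6819, -0.7314]
V = J·q̇ = [-0.3155, -0.4158, -0.0549, -0.6937, -0.4340, -0.2523]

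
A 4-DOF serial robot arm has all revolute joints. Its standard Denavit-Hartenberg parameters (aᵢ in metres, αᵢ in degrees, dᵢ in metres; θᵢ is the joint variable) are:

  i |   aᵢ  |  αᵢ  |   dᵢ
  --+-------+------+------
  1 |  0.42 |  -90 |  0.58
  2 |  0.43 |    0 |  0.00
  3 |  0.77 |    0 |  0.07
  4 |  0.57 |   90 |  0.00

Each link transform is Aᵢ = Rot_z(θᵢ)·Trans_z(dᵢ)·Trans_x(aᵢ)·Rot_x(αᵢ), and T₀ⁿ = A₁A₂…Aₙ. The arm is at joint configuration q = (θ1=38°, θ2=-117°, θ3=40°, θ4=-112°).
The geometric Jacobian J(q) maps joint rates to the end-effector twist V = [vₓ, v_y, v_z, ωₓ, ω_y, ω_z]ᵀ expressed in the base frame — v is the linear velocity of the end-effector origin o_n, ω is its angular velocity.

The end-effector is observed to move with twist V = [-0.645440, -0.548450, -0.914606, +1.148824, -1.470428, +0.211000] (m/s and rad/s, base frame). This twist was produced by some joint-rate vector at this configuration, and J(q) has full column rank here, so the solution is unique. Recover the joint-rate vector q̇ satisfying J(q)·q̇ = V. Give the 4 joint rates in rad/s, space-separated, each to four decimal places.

o_n = [-0.1731, -0.0464, 1.6242]
J₁: ẑ×o_n = [0.0464, -0.1731, 0.0000], ω = ẑ
J2: z=[-0.6157, 0.7880, 0.0000] o=[0.3310, 0.2586, 0.5800] → [0.8229, 0.6429, 0.5850, -0.6157, 0.7880, 0.0000]
J3: z=[-0.6157, 0.7880, 0.0000] o=[0.1771, 0.1384, 0.9631] → [0.5210, 0.4070, 0.3898, -0.6157, 0.7880, 0.0000]
J4: z=[-0.6157, 0.7880, 0.0000] o=[0.2705, 0.3002, 1.7134] → [-0.0703, -0.0549, 0.5630, -0.6157, 0.7880, 0.0000]
q̇ = J⁺·V = [0.2110, -0.3330, -0.8270, -0.7060]

0.2110 -0.3330 -0.8270 -0.7060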